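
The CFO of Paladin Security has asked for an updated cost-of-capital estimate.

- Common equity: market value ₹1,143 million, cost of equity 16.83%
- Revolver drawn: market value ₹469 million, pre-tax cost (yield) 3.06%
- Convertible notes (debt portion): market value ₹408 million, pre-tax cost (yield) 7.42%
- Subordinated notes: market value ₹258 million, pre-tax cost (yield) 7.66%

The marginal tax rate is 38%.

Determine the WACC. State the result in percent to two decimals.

Total capital V = 1143 + 469 + 408 + 258 = 2278.
Equity: weight = 1143/2278 = 0.5018; cost = 16.83%.
Revolver drawn: weight = 469/2278 = 0.2059; after-tax cost = 3.06% × (1 − 38%) = 1.8972%.
Convertible notes (debt portion): weight = 408/2278 = 0.1791; after-tax cost = 7.42% × (1 − 38%) = 4.6004%.
Subordinated notes: weight = 258/2278 = 0.1133; after-tax cost = 7.66% × (1 − 38%) = 4.7492%.
WACC = 0.5018 × 16.8300% + 0.2059 × 1.8972% + 0.1791 × 4.6004% + 0.1133 × 4.7492% = 10.1970%.

10.20%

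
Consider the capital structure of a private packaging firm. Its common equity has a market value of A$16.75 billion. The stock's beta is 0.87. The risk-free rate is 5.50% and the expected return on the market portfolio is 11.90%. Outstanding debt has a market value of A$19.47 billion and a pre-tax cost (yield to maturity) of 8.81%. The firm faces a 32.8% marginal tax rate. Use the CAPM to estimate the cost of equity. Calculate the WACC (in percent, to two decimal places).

8.30%

Market risk premium = 11.9% − 5.5% = 6.4%.
Cost of equity via CAPM: Re = 5.5% + 0.87 × 6.4% = 11.0680%.
Total capital V = 16.75 + 19.47 = 36.22.
Equity: weight = 16.75/36.22 = 0.4625; cost = 11.068%.
Debt: weight = 19.47/36.22 = 0.5375; after-tax cost = 8.81% × (1 − 32.8%) = 5.9203%.
WACC = 0.4625 × 11.0680% + 0.5375 × 5.9203% = 8.3009%.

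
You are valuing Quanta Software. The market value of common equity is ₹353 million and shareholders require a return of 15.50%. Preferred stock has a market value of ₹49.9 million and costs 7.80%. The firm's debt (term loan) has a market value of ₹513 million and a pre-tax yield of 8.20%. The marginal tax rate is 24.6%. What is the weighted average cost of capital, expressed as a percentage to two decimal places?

Total capital V = 353 + 49.9 + 513 = 915.9.
Equity: weight = 353/915.9 = 0.3854; cost = 15.5%.
Preferred: weight = 49.9/915.9 = 0.0545; cost = 7.8%.
Term loan: weight = 513/915.9 = 0.5601; after-tax cost = 8.2% × (1 − 24.6%) = 6.1828%.
WACC = 0.3854 × 15.5000% + 0.0545 × 7.8000% + 0.5601 × 6.1828% = 9.8619%.

9.86%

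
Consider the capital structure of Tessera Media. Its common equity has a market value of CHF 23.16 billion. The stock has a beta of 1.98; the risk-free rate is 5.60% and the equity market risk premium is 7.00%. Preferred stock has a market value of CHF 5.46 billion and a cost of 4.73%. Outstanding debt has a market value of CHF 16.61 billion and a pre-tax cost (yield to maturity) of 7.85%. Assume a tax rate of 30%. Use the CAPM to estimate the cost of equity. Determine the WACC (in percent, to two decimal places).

Cost of equity via CAPM: Re = 5.6% + 1.98 × 7.0% = 19.4600%.
Total capital V = 23.16 + 5.46 + 16.61 = 45.23.
Equity: weight = 23.16/45.23 = 0.5120; cost = 19.46%.
Preferred: weight = 5.46/45.23 = 0.1207; cost = 4.73%.
Debt: weight = 16.61/45.23 = 0.3672; after-tax cost = 7.85% × (1 − 30%) = 5.4950%.
WACC = 0.5120 × 19.4600% + 0.1207 × 4.7300% + 0.3672 × 5.4950% = 12.5534%.

12.55%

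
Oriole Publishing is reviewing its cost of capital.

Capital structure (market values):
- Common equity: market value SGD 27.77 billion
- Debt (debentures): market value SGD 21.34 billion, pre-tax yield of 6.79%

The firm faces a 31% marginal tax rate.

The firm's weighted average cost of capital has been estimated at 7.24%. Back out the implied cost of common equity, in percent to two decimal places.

9.20%

Total capital V = 27.77 + 21.34 = 49.11.
Equity weight = 27.77/49.11 = 0.5655.
Debentures weight = 21.34/49.11 = 0.4345.
Debt contribution = 0.4345 × 6.79% × (1 − 31%) = 2.0358%.
Required equity contribution = 7.24% − 2.0358% = 5.2042%.
Re = 5.2042% / 0.5655 = 9.2033%.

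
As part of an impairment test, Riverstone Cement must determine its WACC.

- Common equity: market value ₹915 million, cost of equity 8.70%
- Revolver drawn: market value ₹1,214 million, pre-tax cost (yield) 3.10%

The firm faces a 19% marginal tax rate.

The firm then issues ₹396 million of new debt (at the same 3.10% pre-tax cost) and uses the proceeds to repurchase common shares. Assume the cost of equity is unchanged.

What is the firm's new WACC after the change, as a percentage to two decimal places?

4.02%

After the change:
Total capital V = 519 + 1610 = 2129.
Equity: weight = 519/2129 = 0.2438; cost = 8.7%.
Revolver drawn: weight = 1610/2129 = 0.7562; after-tax cost = 3.1% × (1 − 19%) = 2.5110%.
WACC = 0.2438 × 8.7000% + 0.7562 × 2.5110% = 4.0197%.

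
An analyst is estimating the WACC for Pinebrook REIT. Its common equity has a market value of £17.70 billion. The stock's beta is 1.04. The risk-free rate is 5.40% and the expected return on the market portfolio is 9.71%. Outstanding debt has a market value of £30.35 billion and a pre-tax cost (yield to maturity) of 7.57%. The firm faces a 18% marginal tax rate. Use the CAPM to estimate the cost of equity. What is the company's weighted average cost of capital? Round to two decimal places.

Market risk premium = 9.71% − 5.4% = 4.31%.
Cost of equity via CAPM: Re = 5.4% + 1.04 × 4.31% = 9.8824%.
Total capital V = 17.7 + 30.35 = 48.05.
Equity: weight = 17.7/48.05 = 0.3684; cost = 9.8824%.
Debt: weight = 30.35/48.05 = 0.6316; after-tax cost = 7.57% × (1 − 18%) = 6.2074%.
WACC = 0.3684 × 9.8824% + 0.6316 × 6.2074% = 7.5611%.

7.56%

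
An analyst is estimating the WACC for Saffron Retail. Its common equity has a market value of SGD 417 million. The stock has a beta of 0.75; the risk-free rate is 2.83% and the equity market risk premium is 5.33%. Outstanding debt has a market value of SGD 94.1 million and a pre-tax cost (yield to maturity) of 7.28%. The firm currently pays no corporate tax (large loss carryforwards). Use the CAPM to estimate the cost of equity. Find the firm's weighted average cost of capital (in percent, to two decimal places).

6.91%

Cost of equity via CAPM: Re = 2.83% + 0.75 × 5.33% = 6.8275%.
Total capital V = 417 + 94.1 = 511.1.
Equity: weight = 417/511.1 = 0.8159; cost = 6.8275%.
Debt: weight = 94.1/511.1 = 0.1841; after-tax cost = 7.28% × (1 − 0%) = 7.2800%.
WACC = 0.8159 × 6.8275% + 0.1841 × 7.2800% = 6.9108%.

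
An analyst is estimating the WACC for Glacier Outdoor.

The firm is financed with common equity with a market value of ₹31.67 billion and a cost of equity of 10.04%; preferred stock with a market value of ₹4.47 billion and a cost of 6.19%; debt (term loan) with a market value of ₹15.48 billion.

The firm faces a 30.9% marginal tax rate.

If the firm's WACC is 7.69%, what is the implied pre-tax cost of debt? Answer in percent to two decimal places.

4.80%

Total capital V = 31.67 + 4.47 + 15.48 = 51.62.
Equity weight = 31.67/51.62 = 0.6135.
Preferred weight = 4.47/51.62 = 0.0866.
Term loan weight = 15.48/51.62 = 0.2999.
Equity contribution = 0.6135 × 10.04% = 6.1598%.
Preferred contribution = 0.0866 × 6.19% = 0.5360%.
Remaining for debt = 7.69% − 6.6958% = 0.9942%.
Rd × (1 − 30.9%) × 0.2999 = 0.9942%  ⇒  Rd = 4.7979%.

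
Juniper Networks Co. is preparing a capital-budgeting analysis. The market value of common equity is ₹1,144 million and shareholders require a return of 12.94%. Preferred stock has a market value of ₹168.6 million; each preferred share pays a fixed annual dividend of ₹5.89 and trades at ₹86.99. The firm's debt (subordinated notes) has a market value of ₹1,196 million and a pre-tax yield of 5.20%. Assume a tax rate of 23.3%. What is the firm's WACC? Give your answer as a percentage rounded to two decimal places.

8.26%

Cost of preferred: Rp = 5.89 / 86.99 = 6.7709%.
Total capital V = 1144 + 168.6 + 1196 = 2508.6.
Equity: weight = 1144/2508.6 = 0.4560; cost = 12.94%.
Preferred: weight = 168.6/2508.6 = 0.0672; cost = 6.7709%.
Subordinated notes: weight = 1196/2508.6 = 0.4768; after-tax cost = 5.2% × (1 − 23.3%) = 3.9884%.
WACC = 0.4560 × 12.9400% + 0.0672 × 6.7709% + 0.4768 × 3.9884% = 8.2576%.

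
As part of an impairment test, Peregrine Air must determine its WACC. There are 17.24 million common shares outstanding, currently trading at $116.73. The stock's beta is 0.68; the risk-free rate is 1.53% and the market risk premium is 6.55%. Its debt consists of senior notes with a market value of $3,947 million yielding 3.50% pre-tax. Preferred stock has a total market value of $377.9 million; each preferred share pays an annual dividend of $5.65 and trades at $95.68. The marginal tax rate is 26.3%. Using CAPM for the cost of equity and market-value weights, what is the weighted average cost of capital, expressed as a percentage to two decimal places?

Cost of equity via CAPM: Re = 1.53% + 0.68 × 6.55% = 5.9840%.
Cost of preferred: Rp = 5.65 / 95.68 = 5.9051%.
Market value of equity E = 116.73 × 17.24m = 2012.4252m.
Total capital V = 2012.4252 + 377.9 + 3947 = 6337.3252.
Equity: weight = 2012.4252/6337.3252 = 0.3176; cost = 5.984%.
Preferred: weight = 377.9/6337.3252 = 0.0596; cost = 5.9051%.
Senior notes: weight = 3947/6337.3252 = 0.6228; after-tax cost = 3.5% × (1 − 26.3%) = 2.5795%.
WACC = 0.3176 × 5.9840% + 0.0596 × 5.9051% + 0.6228 × 2.5795% = 3.8589%.

3.86%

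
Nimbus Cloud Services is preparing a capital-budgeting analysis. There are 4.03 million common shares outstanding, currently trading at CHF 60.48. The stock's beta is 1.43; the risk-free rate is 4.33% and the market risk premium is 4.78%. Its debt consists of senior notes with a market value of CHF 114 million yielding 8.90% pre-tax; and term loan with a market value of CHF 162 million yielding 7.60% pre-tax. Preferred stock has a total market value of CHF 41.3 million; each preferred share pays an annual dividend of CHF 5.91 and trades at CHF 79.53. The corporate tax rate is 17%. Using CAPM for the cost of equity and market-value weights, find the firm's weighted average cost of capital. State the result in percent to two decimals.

Cost of equity via CAPM: Re = 4.33% + 1.43 × 4.78% = 11.1654%.
Cost of preferred: Rp = 5.91 / 79.53 = 7.4312%.
Market value of equity E = 60.48 × 4.03m = 243.7344m.
Total capital V = 243.7344 + 41.3 + 114 + 162 = 561.0344.
Equity: weight = 243.7344/561.0344 = 0.4344; cost = 11.1654%.
Preferred: weight = 41.3/561.0344 = 0.0736; cost = 7.4312%.
Senior notes: weight = 114/561.0344 = 0.2032; after-tax cost = 8.9% × (1 − 17%) = 7.3870%.
Term loan: weight = 162/561.0344 = 0.2888; after-tax cost = 7.6% × (1 − 17%) = 6.3080%.
WACC = 0.4344 × 11.1654% + 0.0736 × 7.4312% + 0.2032 × 7.3870% + 0.2888 × 6.3080% = 8.7202%.

8.72%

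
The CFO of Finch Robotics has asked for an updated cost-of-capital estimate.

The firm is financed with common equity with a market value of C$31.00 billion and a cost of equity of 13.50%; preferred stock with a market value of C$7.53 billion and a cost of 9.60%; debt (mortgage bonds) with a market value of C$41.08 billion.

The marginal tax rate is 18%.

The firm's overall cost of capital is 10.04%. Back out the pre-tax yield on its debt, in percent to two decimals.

Total capital V = 31 + 7.53 + 41.08 = 79.61.
Equity weight = 31/79.61 = 0.3894.
Preferred weight = 7.53/79.61 = 0.0946.
Mortgage bonds weight = 41.08/79.61 = 0.5160.
Equity contribution = 0.3894 × 13.5% = 5.2569%.
Preferred contribution = 0.0946 × 9.6% = 0.9080%.
Remaining for debt = 10.04% − 6.1649% = 3.8751%.
Rd × (1 − 18%) × 0.5160 = 3.8751%  ⇒  Rd = 9.1581%.

9.16%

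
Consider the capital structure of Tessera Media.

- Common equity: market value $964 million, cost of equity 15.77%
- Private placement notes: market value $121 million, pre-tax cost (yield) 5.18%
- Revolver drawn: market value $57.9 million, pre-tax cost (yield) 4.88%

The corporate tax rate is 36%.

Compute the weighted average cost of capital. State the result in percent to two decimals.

13.81%

Total capital V = 964 + 121 + 57.9 = 1142.9.
Equity: weight = 964/1142.9 = 0.8435; cost = 15.77%.
Private placement notes: weight = 121/1142.9 = 0.1059; after-tax cost = 5.18% × (1 − 36%) = 3.3152%.
Revolver drawn: weight = 57.9/1142.9 = 0.0507; after-tax cost = 4.88% × (1 − 36%) = 3.1232%.
WACC = 0.8435 × 15.7700% + 0.1059 × 3.3152% + 0.0507 × 3.1232% = 13.8107%.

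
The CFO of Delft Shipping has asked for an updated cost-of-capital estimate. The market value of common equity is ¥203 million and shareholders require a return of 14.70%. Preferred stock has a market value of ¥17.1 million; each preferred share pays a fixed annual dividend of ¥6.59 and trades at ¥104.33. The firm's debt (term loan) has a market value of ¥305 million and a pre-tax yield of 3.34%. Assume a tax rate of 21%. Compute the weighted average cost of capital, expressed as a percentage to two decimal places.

Cost of preferred: Rp = 6.59 / 104.33 = 6.3165%.
Total capital V = 203 + 17.1 + 305 = 525.1.
Equity: weight = 203/525.1 = 0.3866; cost = 14.7%.
Preferred: weight = 17.1/525.1 = 0.0326; cost = 6.3165%.
Term loan: weight = 305/525.1 = 0.5808; after-tax cost = 3.34% × (1 − 21%) = 2.6386%.
WACC = 0.3866 × 14.7000% + 0.0326 × 6.3165% + 0.5808 × 2.6386% = 7.4212%.

7.42%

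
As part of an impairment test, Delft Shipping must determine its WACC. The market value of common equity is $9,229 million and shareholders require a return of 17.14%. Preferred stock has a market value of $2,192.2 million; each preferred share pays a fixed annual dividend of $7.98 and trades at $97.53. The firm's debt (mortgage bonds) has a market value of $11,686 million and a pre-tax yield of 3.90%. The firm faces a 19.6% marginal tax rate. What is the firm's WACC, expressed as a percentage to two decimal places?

Cost of preferred: Rp = 7.98 / 97.53 = 8.1821%.
Total capital V = 9229 + 2192.2 + 11686 = 23107.2.
Equity: weight = 9229/23107.2 = 0.3994; cost = 17.14%.
Preferred: weight = 2192.2/23107.2 = 0.0949; cost = 8.1821%.
Mortgage bonds: weight = 11686/23107.2 = 0.5057; after-tax cost = 3.9% × (1 − 19.6%) = 3.1356%.
WACC = 0.3994 × 17.1400% + 0.0949 × 8.1821% + 0.5057 × 3.1356% = 9.2077%.

9.21%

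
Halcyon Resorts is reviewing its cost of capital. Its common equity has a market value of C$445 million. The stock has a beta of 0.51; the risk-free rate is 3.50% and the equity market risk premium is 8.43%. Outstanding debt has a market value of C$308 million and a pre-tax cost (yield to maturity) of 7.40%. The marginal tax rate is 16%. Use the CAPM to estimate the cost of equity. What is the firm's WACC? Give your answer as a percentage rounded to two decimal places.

7.15%

Cost of equity via CAPM: Re = 3.5% + 0.51 × 8.43% = 7.7993%.
Total capital V = 445 + 308 = 753.
Equity: weight = 445/753 = 0.5910; cost = 7.7993%.
Debt: weight = 308/753 = 0.4090; after-tax cost = 7.4% × (1 − 16%) = 6.2160%.
WACC = 0.5910 × 7.7993% + 0.4090 × 6.2160% = 7.1517%.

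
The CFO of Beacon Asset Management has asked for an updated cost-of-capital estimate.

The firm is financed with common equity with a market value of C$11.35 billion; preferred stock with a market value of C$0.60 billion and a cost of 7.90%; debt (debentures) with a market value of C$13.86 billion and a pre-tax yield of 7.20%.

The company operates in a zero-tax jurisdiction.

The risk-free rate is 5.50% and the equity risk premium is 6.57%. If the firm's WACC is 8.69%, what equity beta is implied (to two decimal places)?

Total capital V = 11.35 + 0.6 + 13.86 = 25.81.
Equity weight = 11.35/25.81 = 0.4398.
Preferred weight = 0.6/25.81 = 0.0232.
Debentures weight = 13.86/25.81 = 0.5370.
Debt contribution = 0.5370 × 7.2% × (1 − 0%) = 3.8664%.
Preferred contribution = 0.0232 × 7.9% = 0.1836%.
Required equity contribution = 8.69% − 4.0501% = 4.6399%  ⇒  Re = 10.5513%.
CAPM: 10.5513% = 5.5% + β × 6.57%  ⇒  β = 0.7688.

0.77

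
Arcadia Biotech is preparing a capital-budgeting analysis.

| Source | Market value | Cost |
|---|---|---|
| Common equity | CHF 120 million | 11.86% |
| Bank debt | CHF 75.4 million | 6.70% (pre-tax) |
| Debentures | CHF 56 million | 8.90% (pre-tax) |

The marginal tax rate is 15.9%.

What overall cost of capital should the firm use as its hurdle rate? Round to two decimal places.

9.02%

Total capital V = 120 + 75.4 + 56 = 251.4.
Equity: weight = 120/251.4 = 0.4773; cost = 11.86%.
Bank debt: weight = 75.4/251.4 = 0.2999; after-tax cost = 6.7% × (1 − 15.9%) = 5.6347%.
Debentures: weight = 56/251.4 = 0.2228; after-tax cost = 8.9% × (1 − 15.9%) = 7.4849%.
WACC = 0.4773 × 11.8600% + 0.2999 × 5.6347% + 0.2228 × 7.4849% = 9.0183%.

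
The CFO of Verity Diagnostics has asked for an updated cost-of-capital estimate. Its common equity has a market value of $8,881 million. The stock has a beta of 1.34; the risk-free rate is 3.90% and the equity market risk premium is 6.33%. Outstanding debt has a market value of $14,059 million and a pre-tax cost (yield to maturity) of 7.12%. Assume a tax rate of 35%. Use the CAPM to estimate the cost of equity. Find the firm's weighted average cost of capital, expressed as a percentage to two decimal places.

Cost of equity via CAPM: Re = 3.9% + 1.34 × 6.33% = 12.3822%.
Total capital V = 8881 + 14059 = 22940.
Equity: weight = 8881/22940 = 0.3871; cost = 12.3822%.
Debt: weight = 14059/22940 = 0.6129; after-tax cost = 7.12% × (1 − 35%) = 4.6280%.
WACC = 0.3871 × 12.3822% + 0.6129 × 4.6280% = 7.6300%.

7.63%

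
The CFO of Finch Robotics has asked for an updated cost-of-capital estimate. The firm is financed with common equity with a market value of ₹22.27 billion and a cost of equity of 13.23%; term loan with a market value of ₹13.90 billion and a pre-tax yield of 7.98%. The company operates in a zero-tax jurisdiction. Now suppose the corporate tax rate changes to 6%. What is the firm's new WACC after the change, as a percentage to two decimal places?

11.03%

After the change:
Total capital V = 22.27 + 13.9 = 36.17.
Equity: weight = 22.27/36.17 = 0.6157; cost = 13.23%.
Term loan: weight = 13.9/36.17 = 0.3843; after-tax cost = 7.98% × (1 − 6%) = 7.5012%.
WACC = 0.6157 × 13.2300% + 0.3843 × 7.5012% = 11.0284%.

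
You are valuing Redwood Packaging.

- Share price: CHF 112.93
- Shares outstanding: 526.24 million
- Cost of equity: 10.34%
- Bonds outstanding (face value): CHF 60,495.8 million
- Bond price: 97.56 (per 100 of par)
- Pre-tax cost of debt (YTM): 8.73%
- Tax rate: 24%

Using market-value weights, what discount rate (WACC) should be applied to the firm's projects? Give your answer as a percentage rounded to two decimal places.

Market value of equity E = 112.93 × 526.24m = 59428.2832m. Market value of debt D = 60495.8m × 97.56/100 = 59019.70248m.
Total capital V = 59428.2832 + 59019.70248 = 118447.98568.
Equity: weight = 59428.2832/118447.98568 = 0.5017; cost = 10.34%.
Bonds outstanding: weight = 59019.70248/118447.98568 = 0.4983; after-tax cost = 8.73% × (1 − 24%) = 6.6348%.
WACC = 0.5017 × 10.3400% + 0.4983 × 6.6348% = 8.4938%.

8.49%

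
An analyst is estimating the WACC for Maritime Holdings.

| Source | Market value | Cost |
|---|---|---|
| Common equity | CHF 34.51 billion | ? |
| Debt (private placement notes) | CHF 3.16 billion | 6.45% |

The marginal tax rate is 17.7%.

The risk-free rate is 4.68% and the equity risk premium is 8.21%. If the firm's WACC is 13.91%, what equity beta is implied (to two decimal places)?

1.22

Total capital V = 34.51 + 3.16 = 37.67.
Equity weight = 34.51/37.67 = 0.9161.
Private placement notes weight = 3.16/37.67 = 0.0839.
Debt contribution = 0.0839 × 6.45% × (1 − 17.7%) = 0.4453%.
Required equity contribution = 13.91% − 0.4453% = 13.4647%  ⇒  Re = 14.6976%.
CAPM: 14.6976% = 4.68% + β × 8.21%  ⇒  β = 1.2202.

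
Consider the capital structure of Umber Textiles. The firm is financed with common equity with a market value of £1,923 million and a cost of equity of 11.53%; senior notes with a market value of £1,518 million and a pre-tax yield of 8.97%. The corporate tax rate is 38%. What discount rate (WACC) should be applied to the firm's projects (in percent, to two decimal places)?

8.90%

Total capital V = 1923 + 1518 = 3441.
Equity: weight = 1923/3441 = 0.5588; cost = 11.53%.
Senior notes: weight = 1518/3441 = 0.4412; after-tax cost = 8.97% × (1 − 38%) = 5.5614%.
WACC = 0.5588 × 11.5300% + 0.4412 × 5.5614% = 8.8969%.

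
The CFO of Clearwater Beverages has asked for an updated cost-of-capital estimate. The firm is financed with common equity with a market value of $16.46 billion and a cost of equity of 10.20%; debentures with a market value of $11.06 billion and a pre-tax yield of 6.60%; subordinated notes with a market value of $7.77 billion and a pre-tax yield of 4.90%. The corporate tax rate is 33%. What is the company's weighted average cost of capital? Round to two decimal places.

6.87%

Total capital V = 16.46 + 11.06 + 7.77 = 35.29.
Equity: weight = 16.46/35.29 = 0.4664; cost = 10.2%.
Debentures: weight = 11.06/35.29 = 0.3134; after-tax cost = 6.6% × (1 − 33%) = 4.4220%.
Subordinated notes: weight = 7.77/35.29 = 0.2202; after-tax cost = 4.9% × (1 − 33%) = 3.2830%.
WACC = 0.4664 × 10.2000% + 0.3134 × 4.4220% + 0.2202 × 3.2830% = 6.8662%.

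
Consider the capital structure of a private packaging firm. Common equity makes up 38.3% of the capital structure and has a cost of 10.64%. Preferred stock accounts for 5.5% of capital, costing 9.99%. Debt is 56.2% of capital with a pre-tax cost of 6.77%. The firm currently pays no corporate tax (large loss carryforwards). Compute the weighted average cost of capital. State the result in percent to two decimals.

After-tax cost of debt = 6.77% × (1 − 0%) = 6.7700%.
WACC = 0.383 × 10.6400% + 0.055 × 9.9900% + 0.562 × 6.7700% = 8.4293%.

8.43%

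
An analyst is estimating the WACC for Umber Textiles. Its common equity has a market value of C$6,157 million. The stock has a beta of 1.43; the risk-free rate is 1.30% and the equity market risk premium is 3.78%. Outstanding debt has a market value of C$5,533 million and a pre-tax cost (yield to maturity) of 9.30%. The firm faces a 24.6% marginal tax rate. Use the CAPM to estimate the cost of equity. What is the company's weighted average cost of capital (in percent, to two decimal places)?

Cost of equity via CAPM: Re = 1.3% + 1.43 × 3.78% = 6.7054%.
Total capital V = 6157 + 5533 = 11690.
Equity: weight = 6157/11690 = 0.5267; cost = 6.7054%.
Debt: weight = 5533/11690 = 0.4733; after-tax cost = 9.3% × (1 − 24.6%) = 7.0122%.
WACC = 0.5267 × 6.7054% + 0.4733 × 7.0122% = 6.8506%.

6.85%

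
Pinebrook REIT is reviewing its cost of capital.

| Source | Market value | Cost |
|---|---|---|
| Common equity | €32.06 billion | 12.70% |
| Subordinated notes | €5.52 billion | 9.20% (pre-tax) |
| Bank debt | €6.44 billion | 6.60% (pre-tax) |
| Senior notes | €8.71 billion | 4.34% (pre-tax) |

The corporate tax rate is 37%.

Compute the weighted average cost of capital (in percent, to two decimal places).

Total capital V = 32.06 + 5.52 + 6.44 + 8.71 = 52.73.
Equity: weight = 32.06/52.73 = 0.6080; cost = 12.7%.
Subordinated notes: weight = 5.52/52.73 = 0.1047; after-tax cost = 9.2% × (1 − 37%) = 5.7960%.
Bank debt: weight = 6.44/52.73 = 0.1221; after-tax cost = 6.6% × (1 − 37%) = 4.1580%.
Senior notes: weight = 8.71/52.73 = 0.1652; after-tax cost = 4.34% × (1 − 37%) = 2.7342%.
WACC = 0.6080 × 12.7000% + 0.1047 × 5.7960% + 0.1221 × 4.1580% + 0.1652 × 2.7342% = 9.2878%.

9.29%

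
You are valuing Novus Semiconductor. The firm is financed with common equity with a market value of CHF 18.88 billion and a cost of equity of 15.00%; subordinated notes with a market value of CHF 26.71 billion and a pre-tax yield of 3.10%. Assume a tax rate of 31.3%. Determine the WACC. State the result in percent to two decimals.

7.46%

Total capital V = 18.88 + 26.71 = 45.59.
Equity: weight = 18.88/45.59 = 0.4141; cost = 15%.
Subordinated notes: weight = 26.71/45.59 = 0.5859; after-tax cost = 3.1% × (1 − 31.3%) = 2.1297%.
WACC = 0.4141 × 15.0000% + 0.5859 × 2.1297% = 7.4596%.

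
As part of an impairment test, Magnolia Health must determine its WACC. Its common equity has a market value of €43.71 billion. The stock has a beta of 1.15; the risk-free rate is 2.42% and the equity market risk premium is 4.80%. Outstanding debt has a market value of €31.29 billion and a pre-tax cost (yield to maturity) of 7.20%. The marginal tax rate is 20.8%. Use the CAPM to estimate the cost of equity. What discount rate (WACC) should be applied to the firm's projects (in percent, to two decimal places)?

7.01%

Cost of equity via CAPM: Re = 2.42% + 1.15 × 4.8% = 7.9400%.
Total capital V = 43.71 + 31.29 = 75.
Equity: weight = 43.71/75 = 0.5828; cost = 7.94%.
Debt: weight = 31.29/75 = 0.4172; after-tax cost = 7.2% × (1 − 20.8%) = 5.7024%.
WACC = 0.5828 × 7.9400% + 0.4172 × 5.7024% = 7.0065%.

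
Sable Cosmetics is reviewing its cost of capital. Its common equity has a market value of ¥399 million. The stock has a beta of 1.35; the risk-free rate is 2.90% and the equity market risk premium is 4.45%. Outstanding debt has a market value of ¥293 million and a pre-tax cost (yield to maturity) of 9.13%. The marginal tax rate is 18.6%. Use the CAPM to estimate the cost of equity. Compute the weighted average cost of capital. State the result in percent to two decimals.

8.28%

Cost of equity via CAPM: Re = 2.9% + 1.35 × 4.45% = 8.9075%.
Total capital V = 399 + 293 = 692.
Equity: weight = 399/692 = 0.5766; cost = 8.9075%.
Debt: weight = 293/692 = 0.4234; after-tax cost = 9.13% × (1 − 18.6%) = 7.4318%.
WACC = 0.5766 × 8.9075% + 0.4234 × 7.4318% = 8.2827%.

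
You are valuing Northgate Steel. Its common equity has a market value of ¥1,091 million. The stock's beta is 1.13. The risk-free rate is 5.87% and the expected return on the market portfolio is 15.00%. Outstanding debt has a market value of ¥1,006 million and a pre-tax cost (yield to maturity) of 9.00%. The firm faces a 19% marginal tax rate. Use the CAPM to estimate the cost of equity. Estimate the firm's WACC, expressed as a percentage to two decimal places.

Market risk premium = 15.0% − 5.87% = 9.13%.
Cost of equity via CAPM: Re = 5.87% + 1.13 × 9.13% = 16.1869%.
Total capital V = 1091 + 1006 = 2097.
Equity: weight = 1091/2097 = 0.5203; cost = 16.1869%.
Debt: weight = 1006/2097 = 0.4797; after-tax cost = 9% × (1 − 19%) = 7.2900%.
WACC = 0.5203 × 16.1869% + 0.4797 × 7.2900% = 11.9188%.

11.92%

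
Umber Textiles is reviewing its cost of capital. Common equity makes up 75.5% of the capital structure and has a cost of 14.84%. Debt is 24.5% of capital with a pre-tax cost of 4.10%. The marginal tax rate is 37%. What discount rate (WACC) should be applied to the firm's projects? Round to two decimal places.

After-tax cost of debt = 4.1% × (1 − 37%) = 2.5830%.
WACC = 0.755 × 14.8400% + 0.245 × 2.5830% = 11.8370%.

11.84%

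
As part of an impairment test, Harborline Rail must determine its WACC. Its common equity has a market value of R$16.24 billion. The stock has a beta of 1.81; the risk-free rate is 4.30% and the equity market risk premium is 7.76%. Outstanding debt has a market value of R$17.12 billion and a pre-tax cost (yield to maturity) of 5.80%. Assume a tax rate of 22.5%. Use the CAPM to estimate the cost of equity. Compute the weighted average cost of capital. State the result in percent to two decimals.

11.24%

Cost of equity via CAPM: Re = 4.3% + 1.81 × 7.76% = 18.3456%.
Total capital V = 16.24 + 17.12 = 33.36.
Equity: weight = 16.24/33.36 = 0.4868; cost = 18.3456%.
Debt: weight = 17.12/33.36 = 0.5132; after-tax cost = 5.8% × (1 − 22.5%) = 4.4950%.
WACC = 0.4868 × 18.3456% + 0.5132 × 4.4950% = 11.2376%.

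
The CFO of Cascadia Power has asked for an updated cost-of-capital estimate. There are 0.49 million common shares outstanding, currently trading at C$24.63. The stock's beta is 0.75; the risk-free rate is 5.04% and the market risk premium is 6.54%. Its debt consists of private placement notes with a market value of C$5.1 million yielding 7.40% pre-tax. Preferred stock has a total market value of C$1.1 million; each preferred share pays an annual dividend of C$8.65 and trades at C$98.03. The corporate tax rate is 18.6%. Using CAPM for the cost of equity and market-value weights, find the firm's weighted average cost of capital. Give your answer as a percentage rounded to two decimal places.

Cost of equity via CAPM: Re = 5.04% + 0.75 × 6.54% = 9.9450%.
Cost of preferred: Rp = 8.65 / 98.03 = 8.8238%.
Market value of equity E = 24.63 × 0.49m = 12.0687m.
Total capital V = 12.0687 + 1.1 + 5.1 = 18.2687.
Equity: weight = 12.0687/18.2687 = 0.6606; cost = 9.945%.
Preferred: weight = 1.1/18.2687 = 0.0602; cost = 8.8238%.
Private placement notes: weight = 5.1/18.2687 = 0.2792; after-tax cost = 7.4% × (1 − 18.6%) = 6.0236%.
WACC = 0.6606 × 9.9450% + 0.0602 × 8.8238% + 0.2792 × 6.0236% = 8.7828%.

8.78%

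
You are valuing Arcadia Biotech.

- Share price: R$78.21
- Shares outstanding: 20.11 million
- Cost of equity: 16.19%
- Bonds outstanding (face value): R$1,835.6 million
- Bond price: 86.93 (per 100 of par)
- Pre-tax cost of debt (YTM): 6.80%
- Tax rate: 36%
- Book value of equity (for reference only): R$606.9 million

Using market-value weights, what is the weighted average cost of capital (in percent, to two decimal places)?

Market value of equity E = 78.21 × 20.11m = 1572.8031m. Market value of debt D = 1835.6m × 86.93/100 = 1595.68708m.
Total capital V = 1572.8031 + 1595.68708 = 3168.49018.
Equity: weight = 1572.8031/3168.49018 = 0.4964; cost = 16.19%.
Bonds outstanding: weight = 1595.68708/3168.49018 = 0.5036; after-tax cost = 6.8% × (1 − 36%) = 4.3520%.
WACC = 0.4964 × 16.1900% + 0.5036 × 4.3520% = 10.2283%.

10.23%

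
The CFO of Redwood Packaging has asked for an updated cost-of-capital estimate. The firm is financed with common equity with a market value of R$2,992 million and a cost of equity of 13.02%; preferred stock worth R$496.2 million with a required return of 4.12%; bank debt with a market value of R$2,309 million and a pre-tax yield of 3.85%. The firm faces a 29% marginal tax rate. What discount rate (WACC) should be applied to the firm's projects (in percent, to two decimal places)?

Total capital V = 2992 + 496.2 + 2309 = 5797.2.
Equity: weight = 2992/5797.2 = 0.5161; cost = 13.02%.
Preferred: weight = 496.2/5797.2 = 0.0856; cost = 4.12%.
Bank debt: weight = 2309/5797.2 = 0.3983; after-tax cost = 3.85% × (1 − 29%) = 2.7335%.
WACC = 0.5161 × 13.0200% + 0.0856 × 4.1200% + 0.3983 × 2.7335% = 8.1612%.

8.16%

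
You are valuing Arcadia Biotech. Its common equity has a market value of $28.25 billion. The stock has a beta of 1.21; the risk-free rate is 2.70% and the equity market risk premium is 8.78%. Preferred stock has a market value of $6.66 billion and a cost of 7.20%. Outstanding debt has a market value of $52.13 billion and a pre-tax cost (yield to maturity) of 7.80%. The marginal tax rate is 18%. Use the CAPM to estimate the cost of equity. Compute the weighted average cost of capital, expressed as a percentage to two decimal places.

Cost of equity via CAPM: Re = 2.7% + 1.21 × 8.78% = 13.3238%.
Total capital V = 28.25 + 6.66 + 52.13 = 87.04.
Equity: weight = 28.25/87.04 = 0.3246; cost = 13.3238%.
Preferred: weight = 6.66/87.04 = 0.0765; cost = 7.2%.
Debt: weight = 52.13/87.04 = 0.5989; after-tax cost = 7.8% × (1 − 18%) = 6.3960%.
WACC = 0.3246 × 13.3238% + 0.0765 × 7.2000% + 0.5989 × 6.3960% = 8.7060%.

8.71%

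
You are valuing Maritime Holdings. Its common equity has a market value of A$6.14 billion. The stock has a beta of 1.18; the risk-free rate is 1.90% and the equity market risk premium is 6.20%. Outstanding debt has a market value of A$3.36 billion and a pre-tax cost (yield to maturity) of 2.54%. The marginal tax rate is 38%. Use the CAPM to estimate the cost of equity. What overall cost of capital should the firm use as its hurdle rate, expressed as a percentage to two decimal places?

Cost of equity via CAPM: Re = 1.9% + 1.18 × 6.2% = 9.2160%.
Total capital V = 6.14 + 3.36 = 9.5.
Equity: weight = 6.14/9.5 = 0.6463; cost = 9.216%.
Debt: weight = 3.36/9.5 = 0.3537; after-tax cost = 2.54% × (1 − 38%) = 1.5748%.
WACC = 0.6463 × 9.2160% + 0.3537 × 1.5748% = 6.5134%.

6.51%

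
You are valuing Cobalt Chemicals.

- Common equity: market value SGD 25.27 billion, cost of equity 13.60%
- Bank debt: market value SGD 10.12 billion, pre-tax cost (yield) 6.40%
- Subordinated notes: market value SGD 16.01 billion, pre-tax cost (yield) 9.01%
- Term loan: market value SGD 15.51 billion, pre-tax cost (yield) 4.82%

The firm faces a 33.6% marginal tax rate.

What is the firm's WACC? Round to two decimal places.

Total capital V = 25.27 + 10.12 + 16.01 + 15.51 = 66.91.
Equity: weight = 25.27/66.91 = 0.3777; cost = 13.6%.
Bank debt: weight = 10.12/66.91 = 0.1512; after-tax cost = 6.4% × (1 − 33.6%) = 4.2496%.
Subordinated notes: weight = 16.01/66.91 = 0.2393; after-tax cost = 9.01% × (1 − 33.6%) = 5.9826%.
Term loan: weight = 15.51/66.91 = 0.2318; after-tax cost = 4.82% × (1 − 33.6%) = 3.2005%.
WACC = 0.3777 × 13.6000% + 0.1512 × 4.2496% + 0.2393 × 5.9826% + 0.2318 × 3.2005% = 7.9525%.

7.95%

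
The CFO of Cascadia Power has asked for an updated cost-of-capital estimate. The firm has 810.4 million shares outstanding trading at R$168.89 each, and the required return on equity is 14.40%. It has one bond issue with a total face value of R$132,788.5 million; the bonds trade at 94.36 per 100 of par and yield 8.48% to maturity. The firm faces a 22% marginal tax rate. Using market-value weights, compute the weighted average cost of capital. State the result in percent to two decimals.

10.68%

Market value of equity E = 168.89 × 810.4m = 136868.456m. Market value of debt D = 132788.5m × 94.36/100 = 125299.2286m.
Total capital V = 136868.456 + 125299.2286 = 262167.6846.
Equity: weight = 136868.456/262167.6846 = 0.5221; cost = 14.4%.
Bonds outstanding: weight = 125299.2286/262167.6846 = 0.4779; after-tax cost = 8.48% × (1 − 22%) = 6.6144%.
WACC = 0.5221 × 14.4000% + 0.4779 × 6.6144% = 10.6790%.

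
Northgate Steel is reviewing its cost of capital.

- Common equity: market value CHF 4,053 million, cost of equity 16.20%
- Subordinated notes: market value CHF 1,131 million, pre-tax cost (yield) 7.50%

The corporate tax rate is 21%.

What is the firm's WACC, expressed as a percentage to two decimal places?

13.96%

Total capital V = 4053 + 1131 = 5184.
Equity: weight = 4053/5184 = 0.7818; cost = 16.2%.
Subordinated notes: weight = 1131/5184 = 0.2182; after-tax cost = 7.5% × (1 − 21%) = 5.9250%.
WACC = 0.7818 × 16.2000% + 0.2182 × 5.9250% = 13.9583%.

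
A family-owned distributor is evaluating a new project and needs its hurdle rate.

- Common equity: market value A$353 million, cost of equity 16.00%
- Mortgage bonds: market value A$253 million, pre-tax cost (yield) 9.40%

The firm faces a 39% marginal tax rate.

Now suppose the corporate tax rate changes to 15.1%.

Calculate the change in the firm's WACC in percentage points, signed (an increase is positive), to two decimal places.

+0.94 pp

Current WACC:
Total capital V = 353 + 253 = 606.
Equity: weight = 353/606 = 0.5825; cost = 16%.
Mortgage bonds: weight = 253/606 = 0.4175; after-tax cost = 9.4% × (1 − 39%) = 5.7340%.
WACC = 0.5825 × 16.0000% + 0.4175 × 5.7340% = 11.7140%.
After the change:
Total capital V = 353 + 253 = 606.
Equity: weight = 353/606 = 0.5825; cost = 16%.
Mortgage bonds: weight = 253/606 = 0.4175; after-tax cost = 9.4% × (1 − 15.1%) = 7.9806%.
WACC = 0.5825 × 16.0000% + 0.4175 × 7.9806% = 12.6520%.
Change in WACC = 12.6520% − 11.7140% = 0.9379 pp.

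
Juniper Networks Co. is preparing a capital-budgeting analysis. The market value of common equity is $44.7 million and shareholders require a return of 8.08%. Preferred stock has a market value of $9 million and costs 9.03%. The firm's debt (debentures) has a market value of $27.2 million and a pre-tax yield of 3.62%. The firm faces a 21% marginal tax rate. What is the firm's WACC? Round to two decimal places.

Total capital V = 44.7 + 9 + 27.2 = 80.9.
Equity: weight = 44.7/80.9 = 0.5525; cost = 8.08%.
Preferred: weight = 9/80.9 = 0.1112; cost = 9.03%.
Debentures: weight = 27.2/80.9 = 0.3362; after-tax cost = 3.62% × (1 − 21%) = 2.8598%.
WACC = 0.5525 × 8.0800% + 0.1112 × 9.0300% + 0.3362 × 2.8598% = 6.4306%.

6.43%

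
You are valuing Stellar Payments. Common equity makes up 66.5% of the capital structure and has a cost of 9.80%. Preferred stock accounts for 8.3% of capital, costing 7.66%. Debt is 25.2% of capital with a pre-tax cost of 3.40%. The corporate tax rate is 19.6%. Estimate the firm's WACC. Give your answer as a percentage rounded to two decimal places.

7.84%

After-tax cost of debt = 3.4% × (1 − 19.6%) = 2.7336%.
WACC = 0.665 × 9.8000% + 0.083 × 7.6600% + 0.252 × 2.7336% = 7.8416%.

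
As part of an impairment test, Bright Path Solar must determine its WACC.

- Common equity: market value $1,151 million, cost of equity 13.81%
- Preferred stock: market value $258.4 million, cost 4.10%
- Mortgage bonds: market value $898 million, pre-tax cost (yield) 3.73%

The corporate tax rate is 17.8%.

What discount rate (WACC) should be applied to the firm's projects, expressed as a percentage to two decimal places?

8.54%

Total capital V = 1151 + 258.4 + 898 = 2307.4.
Equity: weight = 1151/2307.4 = 0.4988; cost = 13.81%.
Preferred: weight = 258.4/2307.4 = 0.1120; cost = 4.1%.
Mortgage bonds: weight = 898/2307.4 = 0.3892; after-tax cost = 3.73% × (1 − 17.8%) = 3.0661%.
WACC = 0.4988 × 13.8100% + 0.1120 × 4.1000% + 0.3892 × 3.0661% = 8.5412%.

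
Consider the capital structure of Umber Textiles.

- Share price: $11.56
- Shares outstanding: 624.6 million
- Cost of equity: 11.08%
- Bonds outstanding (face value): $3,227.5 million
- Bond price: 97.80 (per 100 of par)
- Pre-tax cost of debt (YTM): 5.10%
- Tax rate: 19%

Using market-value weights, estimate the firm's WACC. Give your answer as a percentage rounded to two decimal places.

Market value of equity E = 11.56 × 624.6m = 7220.376m. Market value of debt D = 3227.5m × 97.8/100 = 3156.495m.
Total capital V = 7220.376 + 3156.495 = 10376.871.
Equity: weight = 7220.376/10376.871 = 0.6958; cost = 11.08%.
Bonds outstanding: weight = 3156.495/10376.871 = 0.3042; after-tax cost = 5.1% × (1 − 19%) = 4.1310%.
WACC = 0.6958 × 11.0800% + 0.3042 × 4.1310% = 8.9662%.

8.97%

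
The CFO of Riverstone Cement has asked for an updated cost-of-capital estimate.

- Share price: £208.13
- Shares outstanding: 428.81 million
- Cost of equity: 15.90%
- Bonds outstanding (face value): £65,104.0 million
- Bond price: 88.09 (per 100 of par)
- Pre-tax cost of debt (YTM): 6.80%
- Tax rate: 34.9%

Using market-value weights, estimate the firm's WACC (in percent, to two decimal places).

11.41%

Market value of equity E = 208.13 × 428.81m = 89248.2253m. Market value of debt D = 65104m × 88.09/100 = 57350.1136m.
Total capital V = 89248.2253 + 57350.1136 = 146598.3389.
Equity: weight = 89248.2253/146598.3389 = 0.6088; cost = 15.9%.
Bonds outstanding: weight = 57350.1136/146598.3389 = 0.3912; after-tax cost = 6.8% × (1 − 34.9%) = 4.4268%.
WACC = 0.6088 × 15.9000% + 0.3912 × 4.4268% = 11.4116%.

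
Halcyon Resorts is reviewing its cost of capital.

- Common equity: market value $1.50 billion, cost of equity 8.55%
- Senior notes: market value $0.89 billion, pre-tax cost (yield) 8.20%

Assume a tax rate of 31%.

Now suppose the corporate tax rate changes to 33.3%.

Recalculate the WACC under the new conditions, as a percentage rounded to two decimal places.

7.40%

After the change:
Total capital V = 1.5 + 0.89 = 2.39.
Equity: weight = 1.5/2.39 = 0.6276; cost = 8.55%.
Senior notes: weight = 0.89/2.39 = 0.3724; after-tax cost = 8.2% × (1 − 33.3%) = 5.4694%.
WACC = 0.6276 × 8.5500% + 0.3724 × 5.4694% = 7.4028%.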